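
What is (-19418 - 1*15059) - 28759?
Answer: -63236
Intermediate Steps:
(-19418 - 1*15059) - 28759 = (-19418 - 15059) - 28759 = -34477 - 28759 = -63236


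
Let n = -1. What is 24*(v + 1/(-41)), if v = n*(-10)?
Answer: 9816/41 ≈ 239.41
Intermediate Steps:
v = 10 (v = -1*(-10) = 10)
24*(v + 1/(-41)) = 24*(10 + 1/(-41)) = 24*(10 - 1/41) = 24*(409/41) = 9816/41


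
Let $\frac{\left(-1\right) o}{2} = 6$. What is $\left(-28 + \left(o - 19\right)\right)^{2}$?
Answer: $3481$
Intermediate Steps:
$o = -12$ ($o = \left(-2\right) 6 = -12$)
$\left(-28 + \left(o - 19\right)\right)^{2} = \left(-28 - 31\right)^{2} = \left(-59\right)^{2} = 3481$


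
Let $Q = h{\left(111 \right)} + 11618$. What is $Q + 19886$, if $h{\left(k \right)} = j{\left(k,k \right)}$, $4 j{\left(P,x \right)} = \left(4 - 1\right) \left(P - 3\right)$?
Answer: $31585$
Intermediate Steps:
$j{\left(P,x \right)} = - \frac{9}{4} + \frac{3 P}{4}$ ($j{\left(P,x \right)} = \frac{\left(4 - 1\right) \left(P - 3\right)}{4} = \frac{3 \left(-3 + P\right)}{4} = \frac{-9 + 3 P}{4} = - \frac{9}{4} + \frac{3 P}{4}$)
$h{\left(k \right)} = - \frac{9}{4} + \frac{3 k}{4}$
$Q = 11699$ ($Q = \left(- \frac{9}{4} + \frac{3}{4} \cdot 111\right) + 11618 = \left(- \frac{9}{4} + \frac{333}{4}\right) + 11618 = 81 + 11618 = 11699$)
$Q + 19886 = 11699 + 19886 = 31585$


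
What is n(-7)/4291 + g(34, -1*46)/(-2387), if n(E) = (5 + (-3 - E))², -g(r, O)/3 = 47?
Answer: 114054/1463231 ≈ 0.077947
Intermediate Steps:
g(r, O) = -141 (g(r, O) = -3*47 = -141)
n(E) = (2 - E)²
n(-7)/4291 + g(34, -1*46)/(-2387) = (-2 - 7)²/4291 - 141/(-2387) = (-9)²*(1/4291) - 141*(-1/2387) = 81*(1/4291) + 141/2387 = 81/4291 + 141/2387 = 114054/1463231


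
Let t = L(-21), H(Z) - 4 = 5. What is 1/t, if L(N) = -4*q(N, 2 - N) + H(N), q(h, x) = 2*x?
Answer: -1/175 ≈ -0.0057143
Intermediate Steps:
H(Z) = 9 (H(Z) = 4 + 5 = 9)
L(N) = -7 + 8*N (L(N) = -8*(2 - N) + 9 = -4*(4 - 2*N) + 9 = (-16 + 8*N) + 9 = -7 + 8*N)
t = -175 (t = -7 + 8*(-21) = -7 - 168 = -175)
1/t = 1/(-175) = -1/175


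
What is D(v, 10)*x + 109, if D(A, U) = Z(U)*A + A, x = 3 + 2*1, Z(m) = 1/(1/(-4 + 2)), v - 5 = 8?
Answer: 44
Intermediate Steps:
v = 13 (v = 5 + 8 = 13)
Z(m) = -2 (Z(m) = 1/(1/(-2)) = 1/(-½) = -2)
x = 5 (x = 3 + 2 = 5)
D(A, U) = -A (D(A, U) = -2*A + A = -A)
D(v, 10)*x + 109 = -1*13*5 + 109 = -13*5 + 109 = -65 + 109 = 44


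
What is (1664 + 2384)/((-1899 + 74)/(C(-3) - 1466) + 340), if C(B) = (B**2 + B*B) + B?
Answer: 533968/45015 ≈ 11.862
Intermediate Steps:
C(B) = B + 2*B**2 (C(B) = (B**2 + B**2) + B = 2*B**2 + B = B + 2*B**2)
(1664 + 2384)/((-1899 + 74)/(C(-3) - 1466) + 340) = (1664 + 2384)/((-1899 + 74)/(-3*(1 + 2*(-3)) - 1466) + 340) = 4048/(-1825/(-3*(1 - 6) - 1466) + 340) = 4048/(-1825/(-3*(-5) - 1466) + 340) = 4048/(-1825/(15 - 1466) + 340) = 4048/(-1825/(-1451) + 340) = 4048/(-1825*(-1/1451) + 340) = 4048/(1825/1451 + 340) = 4048/(495165/1451) = 4048*(1451/495165) = 533968/45015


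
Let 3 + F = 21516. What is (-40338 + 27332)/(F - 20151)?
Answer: -6503/681 ≈ -9.5492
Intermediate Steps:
F = 21513 (F = -3 + 21516 = 21513)
(-40338 + 27332)/(F - 20151) = (-40338 + 27332)/(21513 - 20151) = -13006/1362 = -13006*1/1362 = -6503/681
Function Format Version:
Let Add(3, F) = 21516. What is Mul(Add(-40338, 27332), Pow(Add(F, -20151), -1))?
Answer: Rational(-6503, 681) ≈ -9.5492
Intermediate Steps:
F = 21513 (F = Add(-3, 21516) = 21513)
Mul(Add(-40338, 27332), Pow(Add(F, -20151), -1)) = Mul(Add(-40338, 27332), Pow(Add(21513, -20151), -1)) = Mul(-13006, Pow(1362, -1)) = Mul(-13006, Rational(1, 1362)) = Rational(-6503, 681)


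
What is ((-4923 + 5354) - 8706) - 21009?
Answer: -29284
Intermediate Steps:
((-4923 + 5354) - 8706) - 21009 = (431 - 8706) - 21009 = -8275 - 21009 = -29284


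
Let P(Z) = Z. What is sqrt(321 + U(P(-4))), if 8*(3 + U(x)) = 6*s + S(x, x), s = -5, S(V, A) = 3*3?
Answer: 29*sqrt(6)/4 ≈ 17.759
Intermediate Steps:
S(V, A) = 9
U(x) = -45/8 (U(x) = -3 + (6*(-5) + 9)/8 = -3 + (-30 + 9)/8 = -3 + (1/8)*(-21) = -3 - 21/8 = -45/8)
sqrt(321 + U(P(-4))) = sqrt(321 - 45/8) = sqrt(2523/8) = 29*sqrt(6)/4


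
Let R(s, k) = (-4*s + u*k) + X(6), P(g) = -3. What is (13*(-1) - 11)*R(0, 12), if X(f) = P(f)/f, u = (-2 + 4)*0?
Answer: 12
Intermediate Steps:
u = 0 (u = 2*0 = 0)
X(f) = -3/f
R(s, k) = -½ - 4*s (R(s, k) = (-4*s + 0*k) - 3/6 = (-4*s + 0) - 3*⅙ = -4*s - ½ = -½ - 4*s)
(13*(-1) - 11)*R(0, 12) = (13*(-1) - 11)*(-½ - 4*0) = (-13 - 11)*(-½ + 0) = -24*(-½) = 12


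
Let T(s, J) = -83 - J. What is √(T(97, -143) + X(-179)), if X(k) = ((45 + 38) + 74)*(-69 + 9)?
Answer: 12*I*√65 ≈ 96.747*I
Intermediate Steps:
X(k) = -9420 (X(k) = (83 + 74)*(-60) = 157*(-60) = -9420)
√(T(97, -143) + X(-179)) = √((-83 - 1*(-143)) - 9420) = √((-83 + 143) - 9420) = √(60 - 9420) = √(-9360) = 12*I*√65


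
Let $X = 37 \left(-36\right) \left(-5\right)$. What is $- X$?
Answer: $-6660$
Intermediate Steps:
$X = 6660$ ($X = \left(-1332\right) \left(-5\right) = 6660$)
$- X = \left(-1\right) 6660 = -6660$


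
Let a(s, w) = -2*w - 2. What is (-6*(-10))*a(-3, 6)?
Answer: -840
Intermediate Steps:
a(s, w) = -2 - 2*w
(-6*(-10))*a(-3, 6) = (-6*(-10))*(-2 - 2*6) = 60*(-2 - 12) = 60*(-14) = -840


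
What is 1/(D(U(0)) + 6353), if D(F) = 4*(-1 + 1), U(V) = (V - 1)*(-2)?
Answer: 1/6353 ≈ 0.00015741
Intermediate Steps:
U(V) = 2 - 2*V (U(V) = (-1 + V)*(-2) = 2 - 2*V)
D(F) = 0 (D(F) = 4*0 = 0)
1/(D(U(0)) + 6353) = 1/(0 + 6353) = 1/6353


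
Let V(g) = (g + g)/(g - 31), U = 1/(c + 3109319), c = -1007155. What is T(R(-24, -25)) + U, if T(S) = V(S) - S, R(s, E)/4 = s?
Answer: 26033199103/266974828 ≈ 97.512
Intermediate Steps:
U = 1/2102164 (U = 1/(-1007155 + 3109319) = 1/2102164 ≈ 4.7570e-7)
R(s, E) = 4*s
V(g) = 2*g/(-31 + g) (V(g) = (2*g)/(-31 + g) = 2*g/(-31 + g))
T(S) = -S + 2*S/(-31 + S) (T(S) = 2*S/(-31 + S) - S = -S + 2*S/(-31 + S))
T(R(-24, -25)) + U = (4*(-24))*(33 - 4*(-24))/(-31 + 4*(-24)) + 1/2102164 = -96*(33 - 1*(-96))/(-31 - 96) + 1/2102164 = -96*(33 + 96)/(-127) + 1/2102164 = -96*(-1/127)*129 + 1/2102164 = 12384/127 + 1/2102164 = 26033199103/266974828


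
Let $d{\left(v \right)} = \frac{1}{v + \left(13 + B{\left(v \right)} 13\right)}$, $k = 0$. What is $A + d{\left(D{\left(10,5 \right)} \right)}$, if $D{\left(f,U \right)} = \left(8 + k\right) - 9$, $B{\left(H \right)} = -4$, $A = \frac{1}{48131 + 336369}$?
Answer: $- \frac{19223}{769000} \approx -0.024997$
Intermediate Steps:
$A = \frac{1}{384500} \approx 2.6008 \cdot 10^{-6}$
$D{\left(f,U \right)} = -1$ ($D{\left(f,U \right)} = \left(8 + 0\right) - 9 = 8 - 9 = -1$)
$d{\left(v \right)} = \frac{1}{-39 + v}$ ($d{\left(v \right)} = \frac{1}{v + \left(13 - 52\right)} = \frac{1}{v - 39} = \frac{1}{-39 + v}$)
$A + d{\left(D{\left(10,5 \right)} \right)} = \frac{1}{384500} + \frac{1}{-39 - 1} = \frac{1}{384500} + \frac{1}{-40} = \frac{1}{384500} - \frac{1}{40} = - \frac{19223}{769000}$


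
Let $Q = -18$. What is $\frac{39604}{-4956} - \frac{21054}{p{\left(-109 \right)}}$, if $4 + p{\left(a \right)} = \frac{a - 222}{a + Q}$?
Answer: $\frac{18707105}{1239} \approx 15099.0$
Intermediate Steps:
$p{\left(a \right)} = -4 + \frac{-222 + a}{-18 + a}$ ($p{\left(a \right)} = -4 + \frac{a - 222}{a - 18} = -4 + \frac{-222 + a}{-18 + a}$)
$\frac{39604}{-4956} - \frac{21054}{p{\left(-109 \right)}} = \frac{39604}{-4956} - \frac{21054}{3 \frac{1}{-18 - 109} \left(-50 - -109\right)} = 39604 \left(- \frac{1}{4956}\right) - \frac{21054}{3 \frac{1}{-127} \left(-50 + 109\right)} = - \frac{9901}{1239} - \frac{21054}{3 \left(- \frac{1}{127}\right) 59} = - \frac{9901}{1239} - \frac{21054}{- \frac{177}{127}} = - \frac{9901}{1239} - - \frac{891286}{59} = - \frac{9901}{1239} + \frac{891286}{59} = \frac{18707105}{1239}$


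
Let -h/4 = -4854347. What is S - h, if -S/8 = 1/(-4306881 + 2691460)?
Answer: -31367256340340/1615421 ≈ -1.9417e+7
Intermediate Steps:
S = 8/1615421 (S = -8/(-4306881 + 2691460) = -8/(-1615421) = -8*(-1/1615421) = 8/1615421 ≈ 4.9523e-6)
h = 19417388 (h = -4*(-4854347) = 19417388)
S - h = 8/1615421 - 1*19417388 = 8/1615421 - 19417388 = -31367256340340/1615421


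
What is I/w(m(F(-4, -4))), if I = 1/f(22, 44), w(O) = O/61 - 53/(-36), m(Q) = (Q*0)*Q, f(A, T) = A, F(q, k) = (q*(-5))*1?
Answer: 18/583 ≈ 0.030875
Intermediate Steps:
F(q, k) = -5*q (F(q, k) = -5*q*1 = -5*q)
m(Q) = 0 (m(Q) = 0*Q = 0)
w(O) = 53/36 + O/61 (w(O) = O*(1/61) - 53*(-1/36) = O/61 + 53/36 = 53/36 + O/61)
I = 1/22 ≈ 0.045455
I/w(m(F(-4, -4))) = 1/(22*(53/36 + (1/61)*0)) = 1/(22*(53/36 + 0)) = 1/(22*(53/36)) = (1/22)*(36/53) = 18/583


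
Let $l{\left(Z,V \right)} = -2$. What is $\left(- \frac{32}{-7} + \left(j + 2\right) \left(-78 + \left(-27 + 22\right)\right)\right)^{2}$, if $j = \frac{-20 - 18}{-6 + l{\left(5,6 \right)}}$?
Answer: $\frac{242082481}{784} \approx 3.0878 \cdot 10^{5}$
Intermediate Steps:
$j = \frac{19}{4}$ ($j = \frac{-20 - 18}{-6 - 2} = - \frac{38}{-8} = \left(-38\right) \left(- \frac{1}{8}\right) = \frac{19}{4} \approx 4.75$)
$\left(- \frac{32}{-7} + \left(j + 2\right) \left(-78 + \left(-27 + 22\right)\right)\right)^{2} = \left(- \frac{32}{-7} + \left(\frac{19}{4} + 2\right) \left(-78 + \left(-27 + 22\right)\right)\right)^{2} = \left(\left(-32\right) \left(- \frac{1}{7}\right) + \frac{27 \left(-78 - 5\right)}{4}\right)^{2} = \left(\frac{32}{7} + \frac{27}{4} \left(-83\right)\right)^{2} = \left(\frac{32}{7} - \frac{2241}{4}\right)^{2} = \left(- \frac{15559}{28}\right)^{2} = \frac{242082481}{784}$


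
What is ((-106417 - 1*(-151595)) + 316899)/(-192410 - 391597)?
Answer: -362077/584007 ≈ -0.61999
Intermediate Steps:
((-106417 - 1*(-151595)) + 316899)/(-192410 - 391597) = ((-106417 + 151595) + 316899)/(-584007) = (45178 + 316899)*(-1/584007) = 362077*(-1/584007) = -362077/584007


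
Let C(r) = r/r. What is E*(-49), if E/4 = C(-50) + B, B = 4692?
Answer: -919828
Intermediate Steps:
C(r) = 1
E = 18772 (E = 4*(1 + 4692) = 4*4693 = 18772)
E*(-49) = 18772*(-49) = -919828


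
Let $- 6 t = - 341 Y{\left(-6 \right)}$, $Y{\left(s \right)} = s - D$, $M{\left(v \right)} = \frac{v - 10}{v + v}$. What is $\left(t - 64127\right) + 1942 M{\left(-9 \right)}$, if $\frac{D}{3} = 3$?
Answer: $- \frac{1132733}{18} \approx -62930.0$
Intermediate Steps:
$D = 9$ ($D = 3 \cdot 3 = 9$)
$M{\left(v \right)} = \frac{-10 + v}{2 v}$
$Y{\left(s \right)} = -9 + s$ ($Y{\left(s \right)} = s - 9 = -9 + s$)
$t = - \frac{1705}{2}$ ($t = - \frac{\left(-341\right) \left(-9 - 6\right)}{6} = - \frac{\left(-341\right) \left(-15\right)}{6} = \left(- \frac{1}{6}\right) 5115 = - \frac{1705}{2} \approx -852.5$)
$\left(t - 64127\right) + 1942 M{\left(-9 \right)} = \left(- \frac{1705}{2} - 64127\right) + 1942 \frac{-10 - 9}{2 \left(-9\right)} = - \frac{129959}{2} + 1942 \cdot \frac{1}{2} \left(- \frac{1}{9}\right) \left(-19\right) = - \frac{129959}{2} + 1942 \cdot \frac{19}{18} = - \frac{129959}{2} + \frac{18449}{9} = - \frac{1132733}{18}$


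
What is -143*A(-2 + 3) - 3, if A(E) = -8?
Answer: 1141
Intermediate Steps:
-143*A(-2 + 3) - 3 = -143*(-8) - 3 = 1144 - 3 = 1141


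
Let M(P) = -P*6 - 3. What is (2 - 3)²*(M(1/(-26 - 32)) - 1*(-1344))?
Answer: 38892/29 ≈ 1341.1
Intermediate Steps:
M(P) = -3 - 6*P (M(P) = -6*P - 3 = -3 - 6*P)
(2 - 3)²*(M(1/(-26 - 32)) - 1*(-1344)) = (2 - 3)²*((-3 - 6/(-26 - 32)) - 1*(-1344)) = (-1)²*((-3 - 6/(-58)) + 1344) = 1*((-3 - 6*(-1/58)) + 1344) = 1*((-3 + 3/29) + 1344) = 1*(-84/29 + 1344) = 1*(38892/29) = 38892/29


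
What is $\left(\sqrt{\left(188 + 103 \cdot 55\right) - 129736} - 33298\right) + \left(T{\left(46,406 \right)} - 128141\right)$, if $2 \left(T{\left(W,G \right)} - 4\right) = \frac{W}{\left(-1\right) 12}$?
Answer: $- \frac{1937243}{12} + 43 i \sqrt{67} \approx -1.6144 \cdot 10^{5} + 351.97 i$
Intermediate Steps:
$T{\left(W,G \right)} = 4 - \frac{W}{24}$ ($T{\left(W,G \right)} = 4 + \frac{W \frac{1}{\left(-1\right) 12}}{2} = 4 + \frac{W \frac{1}{-12}}{2} = 4 + \frac{W \left(- \frac{1}{12}\right)}{2} = 4 + \frac{\left(- \frac{1}{12}\right) W}{2} = 4 - \frac{W}{24}$)
$\left(\sqrt{\left(188 + 103 \cdot 55\right) - 129736} - 33298\right) + \left(T{\left(46,406 \right)} - 128141\right) = \left(\sqrt{\left(188 + 103 \cdot 55\right) - 129736} - 33298\right) + \left(\left(4 - \frac{23}{12}\right) - 128141\right) = \left(\sqrt{\left(188 + 5665\right) - 129736} - 33298\right) + \left(\left(4 - \frac{23}{12}\right) - 128141\right) = \left(\sqrt{5853 - 129736} - 33298\right) + \left(\frac{25}{12} - 128141\right) = \left(\sqrt{-123883} - 33298\right) - \frac{1537667}{12} = \left(43 i \sqrt{67} - 33298\right) - \frac{1537667}{12} = \left(-33298 + 43 i \sqrt{67}\right) - \frac{1537667}{12} = - \frac{1937243}{12} + 43 i \sqrt{67}$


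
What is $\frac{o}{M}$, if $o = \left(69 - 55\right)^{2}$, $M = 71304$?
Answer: $\frac{49}{17826} \approx 0.0027488$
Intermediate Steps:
$o = 196$ ($o = 14^{2} = 196$)
$\frac{o}{M} = \frac{196}{71304} = 196 \cdot \frac{1}{71304} = \frac{49}{17826}$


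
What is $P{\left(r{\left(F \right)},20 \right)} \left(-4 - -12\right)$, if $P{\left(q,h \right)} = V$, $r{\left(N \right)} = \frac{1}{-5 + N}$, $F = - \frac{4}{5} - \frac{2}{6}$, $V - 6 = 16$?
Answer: $176$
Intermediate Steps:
$V = 22$ ($V = 6 + 16 = 22$)
$F = - \frac{17}{15}$ ($F = \left(-4\right) \frac{1}{5} - \frac{1}{3} = - \frac{4}{5} - \frac{1}{3} = - \frac{17}{15} \approx -1.1333$)
$P{\left(q,h \right)} = 22$
$P{\left(r{\left(F \right)},20 \right)} \left(-4 - -12\right) = 22 \left(-4 - -12\right) = 22 \left(-4 + 12\right) = 22 \cdot 8 = 176$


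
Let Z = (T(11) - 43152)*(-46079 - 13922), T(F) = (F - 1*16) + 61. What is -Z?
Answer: -2585803096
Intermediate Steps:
T(F) = 45 + F (T(F) = (F - 16) + 61 = (-16 + F) + 61 = 45 + F)
Z = 2585803096 (Z = ((45 + 11) - 43152)*(-46079 - 13922) = (56 - 43152)*(-60001) = -43096*(-60001) = 2585803096)
-Z = -1*2585803096 = -2585803096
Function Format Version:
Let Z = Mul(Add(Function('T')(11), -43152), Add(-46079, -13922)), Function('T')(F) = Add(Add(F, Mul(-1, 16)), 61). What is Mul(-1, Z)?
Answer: -2585803096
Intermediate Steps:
Function('T')(F) = Add(45, F) (Function('T')(F) = Add(Add(F, -16), 61) = Add(Add(-16, F), 61) = Add(45, F))
Z = 2585803096 (Z = Mul(Add(Add(45, 11), -43152), Add(-46079, -13922)) = Mul(Add(56, -43152), -60001) = Mul(-43096, -60001) = 2585803096)
Mul(-1, Z) = Mul(-1, 2585803096) = -2585803096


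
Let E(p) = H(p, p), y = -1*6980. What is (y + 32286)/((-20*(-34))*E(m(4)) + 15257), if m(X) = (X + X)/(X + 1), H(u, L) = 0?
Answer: 25306/15257 ≈ 1.6586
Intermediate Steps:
y = -6980
m(X) = 2*X/(1 + X) (m(X) = (2*X)/(1 + X) = 2*X/(1 + X))
E(p) = 0
(y + 32286)/((-20*(-34))*E(m(4)) + 15257) = (-6980 + 32286)/(-20*(-34)*0 + 15257) = 25306/(680*0 + 15257) = 25306/(0 + 15257) = 25306/15257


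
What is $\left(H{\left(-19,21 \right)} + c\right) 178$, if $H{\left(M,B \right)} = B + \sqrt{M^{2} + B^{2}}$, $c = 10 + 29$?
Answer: $10680 + 178 \sqrt{802} \approx 15721.0$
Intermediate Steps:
$c = 39$
$H{\left(M,B \right)} = B + \sqrt{B^{2} + M^{2}}$
$\left(H{\left(-19,21 \right)} + c\right) 178 = \left(\left(21 + \sqrt{21^{2} + \left(-19\right)^{2}}\right) + 39\right) 178 = \left(\left(21 + \sqrt{441 + 361}\right) + 39\right) 178 = \left(\left(21 + \sqrt{802}\right) + 39\right) 178 = \left(60 + \sqrt{802}\right) 178 = 10680 + 178 \sqrt{802}$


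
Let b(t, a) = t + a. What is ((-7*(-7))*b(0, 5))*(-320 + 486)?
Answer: 40670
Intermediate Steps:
b(t, a) = a + t
((-7*(-7))*b(0, 5))*(-320 + 486) = ((-7*(-7))*(5 + 0))*(-320 + 486) = (49*5)*166 = 245*166 = 40670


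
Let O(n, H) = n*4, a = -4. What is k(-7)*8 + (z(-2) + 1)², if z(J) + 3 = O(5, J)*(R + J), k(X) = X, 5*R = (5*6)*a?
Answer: 272428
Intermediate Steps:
O(n, H) = 4*n
R = -24 (R = ((5*6)*(-4))/5 = (30*(-4))/5 = (⅕)*(-120) = -24)
z(J) = -483 + 20*J (z(J) = -3 + (4*5)*(-24 + J) = -3 + 20*(-24 + J) = -3 + (-480 + 20*J) = -483 + 20*J)
k(-7)*8 + (z(-2) + 1)² = -7*8 + ((-483 + 20*(-2)) + 1)² = -56 + ((-483 - 40) + 1)² = -56 + (-523 + 1)² = -56 + (-522)² = -56 + 272484 = 272428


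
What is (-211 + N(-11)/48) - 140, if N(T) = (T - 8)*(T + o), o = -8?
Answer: -16487/48 ≈ -343.48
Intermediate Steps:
N(T) = (-8 + T)² (N(T) = (T - 8)*(T - 8) = (-8 + T)*(-8 + T) = (-8 + T)²)
(-211 + N(-11)/48) - 140 = (-211 + (64 + (-11)² - 16*(-11))/48) - 140 = (-211 + (64 + 121 + 176)*(1/48)) - 140 = (-211 + 361*(1/48)) - 140 = (-211 + 361/48) - 140 = -9767/48 - 140 = -16487/48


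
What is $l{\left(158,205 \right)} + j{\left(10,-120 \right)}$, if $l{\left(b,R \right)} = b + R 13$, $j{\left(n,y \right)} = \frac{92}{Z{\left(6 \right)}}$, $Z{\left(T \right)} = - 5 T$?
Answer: $\frac{42299}{15} \approx 2819.9$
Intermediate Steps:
$j{\left(n,y \right)} = - \frac{46}{15}$ ($j{\left(n,y \right)} = \frac{92}{\left(-5\right) 6} = \frac{92}{-30} = 92 \left(- \frac{1}{30}\right) = - \frac{46}{15}$)
$l{\left(b,R \right)} = b + 13 R$
$l{\left(158,205 \right)} + j{\left(10,-120 \right)} = \left(158 + 13 \cdot 205\right) - \frac{46}{15} = \left(158 + 2665\right) - \frac{46}{15} = 2823 - \frac{46}{15} = \frac{42299}{15}$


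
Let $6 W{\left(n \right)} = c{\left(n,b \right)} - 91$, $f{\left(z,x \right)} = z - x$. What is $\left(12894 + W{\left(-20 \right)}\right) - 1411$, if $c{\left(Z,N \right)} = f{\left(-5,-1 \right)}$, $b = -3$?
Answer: $\frac{68803}{6} \approx 11467.0$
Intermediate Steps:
$c{\left(Z,N \right)} = -4$ ($c{\left(Z,N \right)} = -5 - -1 = -5 + 1 = -4$)
$W{\left(n \right)} = - \frac{95}{6}$ ($W{\left(n \right)} = \frac{-4 - 91}{6} = \frac{1}{6} \left(-95\right) = - \frac{95}{6}$)
$\left(12894 + W{\left(-20 \right)}\right) - 1411 = \left(12894 - \frac{95}{6}\right) - 1411 = \frac{77269}{6} - 1411 = \frac{68803}{6}$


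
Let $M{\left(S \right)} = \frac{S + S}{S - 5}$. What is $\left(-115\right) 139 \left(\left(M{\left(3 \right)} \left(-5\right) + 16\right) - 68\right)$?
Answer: $591445$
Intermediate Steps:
$M{\left(S \right)} = \frac{2 S}{-5 + S}$
$\left(-115\right) 139 \left(\left(M{\left(3 \right)} \left(-5\right) + 16\right) - 68\right) = \left(-115\right) 139 \left(\left(2 \cdot 3 \frac{1}{-5 + 3} \left(-5\right) + 16\right) - 68\right) = - 15985 \left(\left(2 \cdot 3 \frac{1}{-2} \left(-5\right) + 16\right) - 68\right) = - 15985 \left(\left(2 \cdot 3 \left(- \frac{1}{2}\right) \left(-5\right) + 16\right) - 68\right) = - 15985 \left(\left(\left(-3\right) \left(-5\right) + 16\right) - 68\right) = - 15985 \left(\left(15 + 16\right) - 68\right) = - 15985 \left(31 - 68\right) = \left(-15985\right) \left(-37\right) = 591445$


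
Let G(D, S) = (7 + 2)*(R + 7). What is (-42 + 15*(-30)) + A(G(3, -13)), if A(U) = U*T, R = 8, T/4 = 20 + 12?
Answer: 16788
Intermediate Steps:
T = 128 (T = 4*(20 + 12) = 4*32 = 128)
G(D, S) = 135 (G(D, S) = (7 + 2)*(8 + 7) = 9*15 = 135)
A(U) = 128*U (A(U) = U*128 = 128*U)
(-42 + 15*(-30)) + A(G(3, -13)) = (-42 + 15*(-30)) + 128*135 = (-42 - 450) + 17280 = -492 + 17280 = 16788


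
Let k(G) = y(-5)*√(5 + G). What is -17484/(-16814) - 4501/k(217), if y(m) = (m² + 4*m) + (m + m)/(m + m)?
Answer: 8742/8407 - 4501*√222/1332 ≈ -49.308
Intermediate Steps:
y(m) = 1 + m² + 4*m (y(m) = (m² + 4*m) + (2*m)/((2*m)) = (m² + 4*m) + (2*m)*(1/(2*m)) = (m² + 4*m) + 1 = 1 + m² + 4*m)
k(G) = 6*√(5 + G) (k(G) = (1 + (-5)² + 4*(-5))*√(5 + G) = (1 + 25 - 20)*√(5 + G) = 6*√(5 + G))
-17484/(-16814) - 4501/k(217) = -17484/(-16814) - 4501*1/(6*√(5 + 217)) = -17484*(-1/16814) - 4501*√222/1332 = 8742/8407 - 4501*√222/1332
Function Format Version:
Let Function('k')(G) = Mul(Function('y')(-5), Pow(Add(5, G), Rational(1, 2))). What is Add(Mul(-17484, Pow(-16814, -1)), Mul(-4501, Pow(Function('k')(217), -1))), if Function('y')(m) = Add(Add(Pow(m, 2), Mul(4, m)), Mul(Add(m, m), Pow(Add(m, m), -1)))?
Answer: Add(Rational(8742, 8407), Mul(Rational(-4501, 1332), Pow(222, Rational(1, 2)))) ≈ -49.308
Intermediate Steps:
Function('y')(m) = Add(1, Pow(m, 2), Mul(4, m)) (Function('y')(m) = Add(Add(Pow(m, 2), Mul(4, m)), Mul(Mul(2, m), Pow(Mul(2, m), -1))) = Add(Add(Pow(m, 2), Mul(4, m)), Mul(Mul(2, m), Mul(Rational(1, 2), Pow(m, -1)))) = Add(Add(Pow(m, 2), Mul(4, m)), 1) = Add(1, Pow(m, 2), Mul(4, m)))
Function('k')(G) = Mul(6, Pow(Add(5, G), Rational(1, 2))) (Function('k')(G) = Mul(Add(1, Pow(-5, 2), Mul(4, -5)), Pow(Add(5, G), Rational(1, 2))) = Mul(Add(1, 25, -20), Pow(Add(5, G), Rational(1, 2))) = Mul(6, Pow(Add(5, G), Rational(1, 2))))
Add(Mul(-17484, Pow(-16814, -1)), Mul(-4501, Pow(Function('k')(217), -1))) = Add(Mul(-17484, Pow(-16814, -1)), Mul(-4501, Pow(Mul(6, Pow(Add(5, 217), Rational(1, 2))), -1))) = Add(Mul(-17484, Rational(-1, 16814)), Mul(-4501, Pow(Mul(6, Pow(222, Rational(1, 2))), -1))) = Add(Rational(8742, 8407), Mul(-4501, Mul(Rational(1, 1332), Pow(222, Rational(1, 2))))) = Add(Rational(8742, 8407), Mul(Rational(-4501, 1332), Pow(222, Rational(1, 2))))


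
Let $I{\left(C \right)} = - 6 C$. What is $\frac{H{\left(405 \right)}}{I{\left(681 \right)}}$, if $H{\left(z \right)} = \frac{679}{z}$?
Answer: $- \frac{679}{1654830} \approx -0.00041031$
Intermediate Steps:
$\frac{H{\left(405 \right)}}{I{\left(681 \right)}} = \frac{679 \cdot \frac{1}{405}}{\left(-6\right) 681} = \frac{679 \cdot \frac{1}{405}}{-4086} = \frac{679}{405} \left(- \frac{1}{4086}\right) = - \frac{679}{1654830}$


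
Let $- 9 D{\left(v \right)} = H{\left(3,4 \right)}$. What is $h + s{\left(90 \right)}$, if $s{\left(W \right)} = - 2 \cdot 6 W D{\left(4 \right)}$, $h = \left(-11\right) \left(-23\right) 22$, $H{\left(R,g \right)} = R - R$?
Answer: $5566$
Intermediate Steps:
$H{\left(R,g \right)} = 0$
$D{\left(v \right)} = 0$ ($D{\left(v \right)} = \left(- \frac{1}{9}\right) 0 = 0$)
$h = 5566$ ($h = 253 \cdot 22 = 5566$)
$s{\left(W \right)} = 0$ ($s{\left(W \right)} = - 2 \cdot 6 W 0 = - 12 W 0 = 0$)
$h + s{\left(90 \right)} = 5566 + 0 = 5566$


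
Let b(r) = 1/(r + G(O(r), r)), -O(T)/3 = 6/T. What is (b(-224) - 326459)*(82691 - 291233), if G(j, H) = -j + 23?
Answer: 511079666510014/7507 ≈ 6.8080e+10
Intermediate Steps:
O(T) = -18/T
G(j, H) = 23 - j
b(r) = 1/(23 + r + 18/r) (b(r) = 1/(r + (23 - (-18)/r)) = 1/(r + (23 + 18/r)) = 1/(23 + r + 18/r))
(b(-224) - 326459)*(82691 - 291233) = (-224/(18 - 224*(23 - 224)) - 326459)*(82691 - 291233) = (-224/(18 - 224*(-201)) - 326459)*(-208542) = (-224/(18 + 45024) - 326459)*(-208542) = (-224/45042 - 326459)*(-208542) = (-224*1/45042 - 326459)*(-208542) = (-112/22521 - 326459)*(-208542) = -7352183251/22521*(-208542) = 511079666510014/7507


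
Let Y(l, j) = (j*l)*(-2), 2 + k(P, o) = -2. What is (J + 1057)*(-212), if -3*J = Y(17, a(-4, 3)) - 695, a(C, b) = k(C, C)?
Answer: -790760/3 ≈ -2.6359e+5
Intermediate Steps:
k(P, o) = -4 (k(P, o) = -2 - 2 = -4)
a(C, b) = -4
Y(l, j) = -2*j*l
J = 559/3 (J = -(-2*(-4)*17 - 695)/3 = -(136 - 695)/3 = -1/3*(-559) = 559/3 ≈ 186.33)
(J + 1057)*(-212) = (559/3 + 1057)*(-212) = (3730/3)*(-212) = -790760/3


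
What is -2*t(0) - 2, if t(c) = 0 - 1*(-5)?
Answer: -12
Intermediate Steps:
t(c) = 5 (t(c) = 0 + 5 = 5)
-2*t(0) - 2 = -2*5 - 2 = -10 - 2 = -12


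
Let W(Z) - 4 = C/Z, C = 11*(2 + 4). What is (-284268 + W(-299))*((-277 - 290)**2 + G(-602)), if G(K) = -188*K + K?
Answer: -36893185553126/299 ≈ -1.2339e+11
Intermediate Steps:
G(K) = -187*K
C = 66 (C = 11*6 = 66)
W(Z) = 4 + 66/Z
(-284268 + W(-299))*((-277 - 290)**2 + G(-602)) = (-284268 + (4 + 66/(-299)))*((-277 - 290)**2 - 187*(-602)) = (-284268 + (4 + 66*(-1/299)))*((-567)**2 + 112574) = (-284268 + (4 - 66/299))*(321489 + 112574) = (-284268 + 1130/299)*434063 = -84995002/299*434063 = -36893185553126/299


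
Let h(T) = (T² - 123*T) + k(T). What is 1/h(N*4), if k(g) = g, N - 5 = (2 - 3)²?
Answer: -1/2352 ≈ -0.00042517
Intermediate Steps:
N = 6 (N = 5 + (2 - 3)² = 5 + (-1)² = 5 + 1 = 6)
h(T) = T² - 122*T (h(T) = (T² - 123*T) + T = T² - 122*T)
1/h(N*4) = 1/((6*4)*(-122 + 6*4)) = 1/(24*(-122 + 24)) = 1/(24*(-98)) = 1/(-2352) = -1/2352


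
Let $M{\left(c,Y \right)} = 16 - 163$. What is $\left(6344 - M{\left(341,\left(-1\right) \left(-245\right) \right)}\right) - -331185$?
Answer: $337676$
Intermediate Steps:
$M{\left(c,Y \right)} = -147$ ($M{\left(c,Y \right)} = 16 - 163 = -147$)
$\left(6344 - M{\left(341,\left(-1\right) \left(-245\right) \right)}\right) - -331185 = \left(6344 - -147\right) - -331185 = \left(6344 + 147\right) + 331185 = 6491 + 331185 = 337676$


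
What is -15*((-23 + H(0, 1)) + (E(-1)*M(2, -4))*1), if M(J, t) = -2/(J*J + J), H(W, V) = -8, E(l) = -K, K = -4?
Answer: 485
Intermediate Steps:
E(l) = 4 (E(l) = -1*(-4) = 4)
M(J, t) = -2/(J + J**2) (M(J, t) = -2/(J**2 + J) = -2/(J + J**2))
-15*((-23 + H(0, 1)) + (E(-1)*M(2, -4))*1) = -15*((-23 - 8) + (4*(-2/(2*(1 + 2))))*1) = -15*(-31 + (4*(-2*1/2/3))*1) = -15*(-31 + (4*(-2*1/2*1/3))*1) = -15*(-31 + (4*(-1/3))*1) = -15*(-31 - 4/3*1) = -15*(-31 - 4/3) = -15*(-97/3) = 485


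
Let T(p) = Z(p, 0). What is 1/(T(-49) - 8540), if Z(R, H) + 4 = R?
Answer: -1/8593 ≈ -0.00011637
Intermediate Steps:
Z(R, H) = -4 + R
T(p) = -4 + p
1/(T(-49) - 8540) = 1/((-4 - 49) - 8540) = 1/(-53 - 8540) = 1/(-8593) = -1/8593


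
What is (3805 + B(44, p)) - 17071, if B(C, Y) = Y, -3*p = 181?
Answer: -39979/3 ≈ -13326.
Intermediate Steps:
p = -181/3 (p = -⅓*181 = -181/3 ≈ -60.333)
(3805 + B(44, p)) - 17071 = (3805 - 181/3) - 17071 = 11234/3 - 17071 = -39979/3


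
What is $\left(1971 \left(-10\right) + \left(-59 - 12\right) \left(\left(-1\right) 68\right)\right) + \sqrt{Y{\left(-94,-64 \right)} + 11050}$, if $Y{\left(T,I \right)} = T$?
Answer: $-14882 + 2 \sqrt{2739} \approx -14777.0$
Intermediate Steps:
$\left(1971 \left(-10\right) + \left(-59 - 12\right) \left(\left(-1\right) 68\right)\right) + \sqrt{Y{\left(-94,-64 \right)} + 11050} = \left(1971 \left(-10\right) + \left(-59 - 12\right) \left(\left(-1\right) 68\right)\right) + \sqrt{-94 + 11050} = \left(-19710 - -4828\right) + \sqrt{10956} = \left(-19710 + 4828\right) + 2 \sqrt{2739} = -14882 + 2 \sqrt{2739}$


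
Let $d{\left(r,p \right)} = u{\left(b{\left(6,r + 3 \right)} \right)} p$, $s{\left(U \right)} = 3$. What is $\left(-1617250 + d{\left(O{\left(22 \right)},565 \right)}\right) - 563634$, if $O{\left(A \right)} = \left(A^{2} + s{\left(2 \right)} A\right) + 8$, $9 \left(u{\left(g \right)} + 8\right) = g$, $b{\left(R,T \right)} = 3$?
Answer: $- \frac{6555647}{3} \approx -2.1852 \cdot 10^{6}$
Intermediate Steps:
$u{\left(g \right)} = -8 + \frac{g}{9}$
$O{\left(A \right)} = 8 + A^{2} + 3 A$ ($O{\left(A \right)} = \left(A^{2} + 3 A\right) + 8 = 8 + A^{2} + 3 A$)
$d{\left(r,p \right)} = - \frac{23 p}{3}$ ($d{\left(r,p \right)} = \left(-8 + \frac{1}{9} \cdot 3\right) p = \left(-8 + \frac{1}{3}\right) p = - \frac{23 p}{3}$)
$\left(-1617250 + d{\left(O{\left(22 \right)},565 \right)}\right) - 563634 = \left(-1617250 - \frac{12995}{3}\right) - 563634 = - \frac{4864745}{3} - 563634 = - \frac{6555647}{3}$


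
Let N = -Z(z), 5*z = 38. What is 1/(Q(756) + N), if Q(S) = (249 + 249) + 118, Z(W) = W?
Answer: 5/3042 ≈ 0.0016437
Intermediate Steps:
z = 38/5 (z = (1/5)*38 = 38/5 ≈ 7.6000)
Q(S) = 616 (Q(S) = 498 + 118 = 616)
N = -38/5 (N = -1*38/5 = -38/5 ≈ -7.6000)
1/(Q(756) + N) = 1/(616 - 38/5) = 1/(3042/5) = 5/3042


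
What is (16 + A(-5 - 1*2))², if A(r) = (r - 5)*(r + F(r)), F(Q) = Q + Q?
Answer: 71824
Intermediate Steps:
F(Q) = 2*Q
A(r) = 3*r*(-5 + r) (A(r) = (r - 5)*(r + 2*r) = (-5 + r)*(3*r) = 3*r*(-5 + r))
(16 + A(-5 - 1*2))² = (16 + 3*(-5 - 1*2)*(-5 + (-5 - 1*2)))² = (16 + 3*(-5 - 2)*(-5 + (-5 - 2)))² = (16 + 3*(-7)*(-5 - 7))² = (16 + 3*(-7)*(-12))² = (16 + 252)² = 268² = 71824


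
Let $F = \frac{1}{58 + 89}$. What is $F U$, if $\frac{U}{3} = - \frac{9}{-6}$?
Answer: $\frac{3}{98} \approx 0.030612$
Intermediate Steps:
$U = \frac{9}{2}$ ($U = 3 \left(- \frac{9}{-6}\right) = 3 \left(\left(-9\right) \left(- \frac{1}{6}\right)\right) = 3 \cdot \frac{3}{2} = \frac{9}{2} \approx 4.5$)
$F = \frac{1}{147} \approx 0.0068027$
$F U = \frac{1}{147} \cdot \frac{9}{2} = \frac{3}{98}$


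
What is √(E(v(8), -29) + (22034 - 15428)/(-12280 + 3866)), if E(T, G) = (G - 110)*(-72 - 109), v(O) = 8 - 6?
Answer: √445271446270/4207 ≈ 158.61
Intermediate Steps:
v(O) = 2
E(T, G) = 19910 - 181*G (E(T, G) = (-110 + G)*(-181) = 19910 - 181*G)
√(E(v(8), -29) + (22034 - 15428)/(-12280 + 3866)) = √((19910 - 181*(-29)) + (22034 - 15428)/(-12280 + 3866)) = √((19910 + 5249) + 6606/(-8414)) = √(25159 + 6606*(-1/8414)) = √(25159 - 3303/4207) = √(105840610/4207) = √445271446270/4207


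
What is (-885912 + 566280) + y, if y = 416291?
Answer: 96659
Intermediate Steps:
(-885912 + 566280) + y = (-885912 + 566280) + 416291 = -319632 + 416291 = 96659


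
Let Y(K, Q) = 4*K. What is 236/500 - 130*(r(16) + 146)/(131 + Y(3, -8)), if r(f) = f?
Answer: -201851/1375 ≈ -146.80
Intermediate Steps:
236/500 - 130*(r(16) + 146)/(131 + Y(3, -8)) = 236/500 - 130*(16 + 146)/(131 + 4*3) = 236*(1/500) - 130*162/(131 + 12) = 59/125 - 130/(143*(1/162)) = 59/125 - 130/143/162 = 59/125 - 130*162/143 = 59/125 - 1620/11 = -201851/1375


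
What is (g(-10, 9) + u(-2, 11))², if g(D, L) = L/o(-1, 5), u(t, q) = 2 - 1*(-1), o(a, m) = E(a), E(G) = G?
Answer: 36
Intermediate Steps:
o(a, m) = a
u(t, q) = 3 (u(t, q) = 2 + 1 = 3)
g(D, L) = -L (g(D, L) = L/(-1) = L*(-1) = -L)
(g(-10, 9) + u(-2, 11))² = (-1*9 + 3)² = (-9 + 3)² = (-6)² = 36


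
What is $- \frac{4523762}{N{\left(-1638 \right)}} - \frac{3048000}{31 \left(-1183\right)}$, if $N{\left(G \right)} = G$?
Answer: $\frac{938970043}{330057} \approx 2844.9$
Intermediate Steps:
$- \frac{4523762}{N{\left(-1638 \right)}} - \frac{3048000}{31 \left(-1183\right)} = - \frac{4523762}{-1638} - \frac{3048000}{31 \left(-1183\right)} = \left(-4523762\right) \left(- \frac{1}{1638}\right) - \frac{3048000}{-36673} = \frac{2261881}{819} - - \frac{3048000}{36673} = \frac{2261881}{819} + \frac{3048000}{36673} = \frac{938970043}{330057}$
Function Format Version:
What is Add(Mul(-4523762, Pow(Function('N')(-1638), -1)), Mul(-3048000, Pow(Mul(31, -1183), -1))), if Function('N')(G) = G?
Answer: Rational(938970043, 330057) ≈ 2844.9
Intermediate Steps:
Add(Mul(-4523762, Pow(Function('N')(-1638), -1)), Mul(-3048000, Pow(Mul(31, -1183), -1))) = Add(Mul(-4523762, Pow(-1638, -1)), Mul(-3048000, Pow(Mul(31, -1183), -1))) = Add(Mul(-4523762, Rational(-1, 1638)), Mul(-3048000, Pow(-36673, -1))) = Add(Rational(2261881, 819), Mul(-3048000, Rational(-1, 36673))) = Add(Rational(2261881, 819), Rational(3048000, 36673)) = Rational(938970043, 330057)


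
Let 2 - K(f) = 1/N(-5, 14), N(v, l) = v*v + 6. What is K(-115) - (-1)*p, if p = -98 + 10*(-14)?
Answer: -7317/31 ≈ -236.03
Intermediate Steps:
N(v, l) = 6 + v**2 (N(v, l) = v**2 + 6 = 6 + v**2)
K(f) = 61/31 (K(f) = 2 - 1/(6 + (-5)**2) = 2 - 1/(6 + 25) = 2 - 1/31 = 61/31)
p = -238 (p = -98 - 140 = -238)
K(-115) - (-1)*p = 61/31 - (-1)*(-238) = 61/31 - 1*238 = 61/31 - 238 = -7317/31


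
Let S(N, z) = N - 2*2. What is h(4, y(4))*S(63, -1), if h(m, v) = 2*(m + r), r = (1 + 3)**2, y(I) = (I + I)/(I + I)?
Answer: 2360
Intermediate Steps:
y(I) = 1 (y(I) = (2*I)/((2*I)) = (2*I)*(1/(2*I)) = 1)
r = 16 (r = 4**2 = 16)
S(N, z) = -4 + N (S(N, z) = N - 4 = -4 + N)
h(m, v) = 32 + 2*m (h(m, v) = 2*(m + 16) = 2*(16 + m) = 32 + 2*m)
h(4, y(4))*S(63, -1) = (32 + 2*4)*(-4 + 63) = (32 + 8)*59 = 40*59 = 2360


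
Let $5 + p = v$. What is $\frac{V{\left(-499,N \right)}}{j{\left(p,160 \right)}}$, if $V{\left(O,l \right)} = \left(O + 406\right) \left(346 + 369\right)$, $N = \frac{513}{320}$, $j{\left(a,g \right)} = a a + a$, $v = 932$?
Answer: $- \frac{22165}{286752} \approx -0.077297$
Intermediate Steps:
$p = 927$ ($p = -5 + 932 = 927$)
$j{\left(a,g \right)} = a + a^{2}$ ($j{\left(a,g \right)} = a^{2} + a = a + a^{2}$)
$N = \frac{513}{320}$ ($N = 513 \cdot \frac{1}{320} = \frac{513}{320} \approx 1.6031$)
$V{\left(O,l \right)} = 290290 + 715 O$ ($V{\left(O,l \right)} = \left(406 + O\right) 715 = 290290 + 715 O$)
$\frac{V{\left(-499,N \right)}}{j{\left(p,160 \right)}} = \frac{290290 + 715 \left(-499\right)}{927 \left(1 + 927\right)} = \frac{290290 - 356785}{927 \cdot 928} = - \frac{66495}{860256} = \left(-66495\right) \frac{1}{860256} = - \frac{22165}{286752}$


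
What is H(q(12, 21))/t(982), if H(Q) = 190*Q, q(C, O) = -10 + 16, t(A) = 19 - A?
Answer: -380/321 ≈ -1.1838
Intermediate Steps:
q(C, O) = 6
H(q(12, 21))/t(982) = (190*6)/(19 - 1*982) = 1140/(19 - 982) = 1140/(-963) = 1140*(-1/963) = -380/321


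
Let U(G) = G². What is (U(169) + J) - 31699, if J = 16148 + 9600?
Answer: 22610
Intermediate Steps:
J = 25748
(U(169) + J) - 31699 = (169² + 25748) - 31699 = (28561 + 25748) - 31699 = 54309 - 31699 = 22610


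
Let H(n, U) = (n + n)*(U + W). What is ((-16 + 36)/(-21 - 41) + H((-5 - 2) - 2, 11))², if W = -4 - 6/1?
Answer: 322624/961 ≈ 335.72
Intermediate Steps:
W = -10 (W = -4 - 6 = -10)
H(n, U) = 2*n*(-10 + U) (H(n, U) = (n + n)*(U - 10) = (2*n)*(-10 + U) = 2*n*(-10 + U))
((-16 + 36)/(-21 - 41) + H((-5 - 2) - 2, 11))² = ((-16 + 36)/(-21 - 41) + 2*((-5 - 2) - 2)*(-10 + 11))² = (20/(-62) + 2*(-7 - 2)*1)² = (20*(-1/62) + 2*(-9)*1)² = (-10/31 - 18)² = (-568/31)² = 322624/961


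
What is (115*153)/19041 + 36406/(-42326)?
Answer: 8586554/134321561 ≈ 0.063925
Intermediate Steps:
(115*153)/19041 + 36406/(-42326) = 17595*(1/19041) + 36406*(-1/42326) = 5865/6347 - 18203/21163 = 8586554/134321561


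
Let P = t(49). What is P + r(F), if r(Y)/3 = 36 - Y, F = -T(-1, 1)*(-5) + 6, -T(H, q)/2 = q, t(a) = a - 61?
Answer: 108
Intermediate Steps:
t(a) = -61 + a
T(H, q) = -2*q
P = -12 (P = -61 + 49 = -12)
F = -4 (F = -(-2)*(-5) + 6 = -1*(-2)*(-5) + 6 = 2*(-5) + 6 = -10 + 6 = -4)
r(Y) = 108 - 3*Y (r(Y) = 3*(36 - Y) = 108 - 3*Y)
P + r(F) = -12 + (108 - 3*(-4)) = -12 + (108 + 12) = -12 + 120 = 108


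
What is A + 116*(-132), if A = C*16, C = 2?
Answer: -15280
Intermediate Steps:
A = 32 (A = 2*16 = 32)
A + 116*(-132) = 32 + 116*(-132) = 32 - 15312 = -15280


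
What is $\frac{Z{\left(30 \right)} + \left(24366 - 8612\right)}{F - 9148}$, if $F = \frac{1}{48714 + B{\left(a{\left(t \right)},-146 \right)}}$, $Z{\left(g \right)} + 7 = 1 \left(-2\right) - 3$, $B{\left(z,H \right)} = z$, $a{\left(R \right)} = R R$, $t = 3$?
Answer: $- \frac{766997466}{445718003} \approx -1.7208$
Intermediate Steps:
$a{\left(R \right)} = R^{2}$
$Z{\left(g \right)} = -12$ ($Z{\left(g \right)} = -7 + \left(1 \left(-2\right) - 3\right) = -7 - 5 = -12$)
$F = \frac{1}{48723}$ ($F = \frac{1}{48714 + 3^{2}} = \frac{1}{48714 + 9} = \frac{1}{48723} \approx 2.0524 \cdot 10^{-5}$)
$\frac{Z{\left(30 \right)} + \left(24366 - 8612\right)}{F - 9148} = \frac{-12 + \left(24366 - 8612\right)}{\frac{1}{48723} - 9148} = \frac{-12 + 15754}{- \frac{445718003}{48723}} = 15742 \left(- \frac{48723}{445718003}\right) = - \frac{766997466}{445718003}$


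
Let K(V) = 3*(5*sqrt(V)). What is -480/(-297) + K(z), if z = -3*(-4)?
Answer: 160/99 + 30*sqrt(3) ≈ 53.578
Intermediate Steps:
z = 12
K(V) = 15*sqrt(V)
-480/(-297) + K(z) = -480/(-297) + 15*sqrt(12) = -480*(-1/297) + 15*(2*sqrt(3)) = 160/99 + 30*sqrt(3)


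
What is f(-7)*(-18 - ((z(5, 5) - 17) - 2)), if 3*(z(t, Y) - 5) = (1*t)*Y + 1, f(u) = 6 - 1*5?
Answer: -38/3 ≈ -12.667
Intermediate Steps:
f(u) = 1 (f(u) = 6 - 5 = 1)
z(t, Y) = 16/3 + Y*t/3 (z(t, Y) = 5 + ((1*t)*Y + 1)/3 = 5 + (t*Y + 1)/3 = 5 + (Y*t + 1)/3 = 5 + (1 + Y*t)/3 = 5 + (⅓ + Y*t/3) = 16/3 + Y*t/3)
f(-7)*(-18 - ((z(5, 5) - 17) - 2)) = 1*(-18 - (((16/3 + (⅓)*5*5) - 17) - 2)) = 1*(-18 - (((16/3 + 25/3) - 17) - 2)) = 1*(-18 - ((41/3 - 17) - 2)) = 1*(-18 - (-10/3 - 2)) = 1*(-18 - 1*(-16/3)) = 1*(-18 + 16/3) = 1*(-38/3) = -38/3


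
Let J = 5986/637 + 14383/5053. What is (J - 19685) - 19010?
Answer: -124510547666/3218761 ≈ -38683.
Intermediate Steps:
J = 39409229/3218761 (J = 5986*(1/637) + 14383*(1/5053) = 5986/637 + 14383/5053 = 39409229/3218761 ≈ 12.244)
(J - 19685) - 19010 = (39409229/3218761 - 19685) - 19010 = -63321901056/3218761 - 19010 = -124510547666/3218761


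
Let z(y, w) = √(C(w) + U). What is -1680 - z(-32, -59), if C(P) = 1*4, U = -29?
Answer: -1680 - 5*I ≈ -1680.0 - 5.0*I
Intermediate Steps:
C(P) = 4
z(y, w) = 5*I (z(y, w) = √(4 - 29) = √(-25) = 5*I)
-1680 - z(-32, -59) = -1680 - 5*I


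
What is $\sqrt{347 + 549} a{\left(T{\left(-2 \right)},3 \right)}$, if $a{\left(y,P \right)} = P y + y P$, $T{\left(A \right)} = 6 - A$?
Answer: $384 \sqrt{14} \approx 1436.8$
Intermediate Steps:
$a{\left(y,P \right)} = 2 P y$ ($a{\left(y,P \right)} = P y + P y = 2 P y$)
$\sqrt{347 + 549} a{\left(T{\left(-2 \right)},3 \right)} = \sqrt{347 + 549} \cdot 2 \cdot 3 \left(6 - -2\right) = \sqrt{896} \cdot 2 \cdot 3 \left(6 + 2\right) = 8 \sqrt{14} \cdot 2 \cdot 3 \cdot 8 = 8 \sqrt{14} \cdot 48 = 384 \sqrt{14}$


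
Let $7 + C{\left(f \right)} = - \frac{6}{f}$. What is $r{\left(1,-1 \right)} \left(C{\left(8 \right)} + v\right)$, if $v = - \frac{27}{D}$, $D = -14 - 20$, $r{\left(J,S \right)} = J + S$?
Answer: $0$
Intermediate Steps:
$C{\left(f \right)} = -7 - \frac{6}{f}$
$D = -34$
$v = \frac{27}{34}$ ($v = - \frac{27}{-34} = \left(-27\right) \left(- \frac{1}{34}\right) = \frac{27}{34} \approx 0.79412$)
$r{\left(1,-1 \right)} \left(C{\left(8 \right)} + v\right) = \left(1 - 1\right) \left(\left(-7 - \frac{6}{8}\right) + \frac{27}{34}\right) = 0 \left(\left(-7 - \frac{3}{4}\right) + \frac{27}{34}\right) = 0 \left(- \frac{31}{4} + \frac{27}{34}\right) = 0 \left(- \frac{473}{68}\right) = 0$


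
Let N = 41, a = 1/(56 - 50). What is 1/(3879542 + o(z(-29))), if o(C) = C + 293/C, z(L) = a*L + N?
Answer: 1302/5051221321 ≈ 2.5776e-7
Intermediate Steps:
a = 1/6 ≈ 0.16667
z(L) = 41 + L/6 (z(L) = L/6 + 41 = 41 + L/6)
1/(3879542 + o(z(-29))) = 1/(3879542 + ((41 + (1/6)*(-29)) + 293/(41 + (1/6)*(-29)))) = 1/(3879542 + ((41 - 29/6) + 293/(41 - 29/6))) = 1/(3879542 + (217/6 + 293/(217/6))) = 1/(3879542 + (217/6 + 293*(6/217))) = 1/(3879542 + (217/6 + 1758/217)) = 1/(3879542 + 57637/1302) = 1/(5051221321/1302) = 1302/5051221321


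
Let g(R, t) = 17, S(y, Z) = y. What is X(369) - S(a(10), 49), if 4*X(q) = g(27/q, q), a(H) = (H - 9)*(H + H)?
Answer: -63/4 ≈ -15.750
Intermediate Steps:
a(H) = 2*H*(-9 + H) (a(H) = (-9 + H)*(2*H) = 2*H*(-9 + H))
X(q) = 17/4 (X(q) = (1/4)*17 = 17/4)
X(369) - S(a(10), 49) = 17/4 - 2*10*(-9 + 10) = 17/4 - 2*10 = 17/4 - 1*20 = 17/4 - 20 = -63/4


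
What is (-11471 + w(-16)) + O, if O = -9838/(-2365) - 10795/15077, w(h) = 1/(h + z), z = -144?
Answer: -13084802462749/1141027360 ≈ -11468.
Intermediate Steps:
w(h) = 1/(-144 + h) (w(h) = 1/(h - 144) = 1/(-144 + h))
O = 122797351/35657105 (O = -9838*(-1/2365) - 10795*1/15077 = 9838/2365 - 10795/15077 = 122797351/35657105 ≈ 3.4438)
(-11471 + w(-16)) + O = (-11471 + 1/(-144 - 16)) + 122797351/35657105 = (-11471 + 1/(-160)) + 122797351/35657105 = (-11471 - 1/160) + 122797351/35657105 = -1835361/160 + 122797351/35657105 = -13084802462749/1141027360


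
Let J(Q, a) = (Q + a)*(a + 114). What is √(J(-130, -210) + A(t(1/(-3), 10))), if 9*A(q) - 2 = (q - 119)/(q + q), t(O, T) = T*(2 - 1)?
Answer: √29375655/30 ≈ 180.66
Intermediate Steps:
t(O, T) = T (t(O, T) = T*1 = T)
A(q) = 2/9 + (-119 + q)/(18*q) (A(q) = 2/9 + ((q - 119)/(q + q))/9 = 2/9 + ((-119 + q)/((2*q)))/9 = 2/9 + ((-119 + q)*(1/(2*q)))/9 = 2/9 + ((-119 + q)/(2*q))/9 = 2/9 + (-119 + q)/(18*q))
J(Q, a) = (114 + a)*(Q + a) (J(Q, a) = (Q + a)*(114 + a) = (114 + a)*(Q + a))
√(J(-130, -210) + A(t(1/(-3), 10))) = √(((-210)² + 114*(-130) + 114*(-210) - 130*(-210)) + (1/18)*(-119 + 5*10)/10) = √((44100 - 14820 - 23940 + 27300) + (1/18)*(⅒)*(-119 + 50)) = √(32640 + (1/18)*(⅒)*(-69)) = √(32640 - 23/60) = √(1958377/60) = √29375655/30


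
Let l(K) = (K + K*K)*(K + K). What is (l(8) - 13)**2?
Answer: 1297321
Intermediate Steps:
l(K) = 2*K*(K + K**2) (l(K) = (K + K**2)*(2*K) = 2*K*(K + K**2))
(l(8) - 13)**2 = (2*8**2*(1 + 8) - 13)**2 = (2*64*9 - 13)**2 = (1152 - 13)**2 = 1139**2 = 1297321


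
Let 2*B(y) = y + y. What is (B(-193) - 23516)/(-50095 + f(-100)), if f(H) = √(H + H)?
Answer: 79180157/167300615 + 15806*I*√2/167300615 ≈ 0.47328 + 0.00013361*I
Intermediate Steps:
f(H) = √2*√H (f(H) = √(2*H) = √2*√H)
B(y) = y (B(y) = (y + y)/2 = (2*y)/2 = y)
(B(-193) - 23516)/(-50095 + f(-100)) = (-193 - 23516)/(-50095 + √2*√(-100)) = -23709/(-50095 + √2*(10*I)) = -23709/(-50095 + 10*I*√2)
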